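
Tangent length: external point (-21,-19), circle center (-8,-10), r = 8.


d = sqrt((-21+ 8)^2 + (-19+ 10)^2) = sqrt(169+81) = 15.8114
L = sqrt(250.0000 - 64) = sqrt(186.0000) = 13.6382

13.6382


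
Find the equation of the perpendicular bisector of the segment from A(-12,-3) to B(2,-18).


Midpoint = (-5, -10.5)
Slope of AB = dy/dx = -15/14 = -1.0714
Perp slope = -dx/dy = 14/15 = 0.9333
b = My - (perp slope)*Mx = -10.5 + (14*(-5))/(-15) = -10.5 + 4.6667 = -5.8333

y = 0.9333x - 5.8333


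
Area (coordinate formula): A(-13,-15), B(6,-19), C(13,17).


-13*(-19-17) = 468
6*(17+ 15) = 192
13*(-15+ 19) = 52
sum = 712
Area = |712|/2 = 356.0000

356.0000 sq units


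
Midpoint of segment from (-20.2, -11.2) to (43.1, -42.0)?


Mx = (-20.2 + 43.1)/2 = 22.9/2 = 11.4500
My = (-11.2 - 42.0)/2 = -53.2/2 = -26.6000

(11.4500, -26.6000)


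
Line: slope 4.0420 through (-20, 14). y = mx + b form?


y - 14 = 4.0420(x + 20)
y = 4.0420x + 14 - 4.0420*(-20)
y = 4.0420x + 94.8400

y = 4.0420x + 94.8400


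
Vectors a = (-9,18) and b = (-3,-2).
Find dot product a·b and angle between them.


a·b = -9*(-3) + 18*(-2) = 27 - 36 = -9
|a| = sqrt(81+324) = 20.1246
|b| = sqrt(9+4) = 3.6056
cos(theta) = -9/(sqrt(405)*sqrt(13)) = -9/sqrt(5265) = -0.124035
theta = arccos(-9/sqrt(5265)) = 97.1250 degrees

a·b = -9, theta = 97.1250 deg


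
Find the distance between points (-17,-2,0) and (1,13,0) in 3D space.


dx=18, dy=15, dz=0
d = sqrt(324+225+0) = sqrt(549) = 23.4307

23.4307


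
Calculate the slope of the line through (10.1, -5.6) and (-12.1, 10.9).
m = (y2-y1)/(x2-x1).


dy = 10.9 + 5.6 = 16.5
dx = -12.1 - 10.1 = -22.2
m = 16.5/(-22.2) = -0.7432

m = -0.7432


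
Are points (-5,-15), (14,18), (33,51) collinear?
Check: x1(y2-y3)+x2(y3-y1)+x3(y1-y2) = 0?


-5*(18-51) + 14*(51+ 15) + 33*(-15-18)
= 165 + 924 - 1089 = 0

Yes, collinear (determinant = 0)


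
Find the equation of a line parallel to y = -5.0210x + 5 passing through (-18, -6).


Parallel lines have equal slopes.
m2 = -5.0210
b2 = -6 + 5.0210*(-18) = -96.3780

y = -5.0210x - 96.3780


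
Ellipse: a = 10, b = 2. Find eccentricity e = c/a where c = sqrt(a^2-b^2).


c = sqrt(100-4) = sqrt(96) = 9.7980
e = c/a = sqrt(96)/10 = 0.9798

e = 0.9798


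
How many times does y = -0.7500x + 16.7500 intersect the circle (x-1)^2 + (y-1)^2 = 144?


Substitute y = -0.7500x + 16.7500: (x-1)^2 + (-0.7500x+16.7500-1)^2 = 144
Expand to Ax^2 + Bx + C = 0, where b-k = 15.75
A = 1+m^2 = 1.5625
B = 2(m(b-k) - h) = 2(-0.7500*15.75 - 1) = -25.625
C = h^2 + (b-k)^2 - r^2 = 1 + 248.0625 - 144 = 105.0625
disc = B^2-4AC = 656.6406 - 656.6406 = 0
disc = 0

1 intersection point (tangent)


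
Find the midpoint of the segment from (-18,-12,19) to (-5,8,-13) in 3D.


Mx = (-18- 5)/2 = -11.5000
My = (-12+8)/2 = -2.0000
Mz = (19- 13)/2 = 3.0000

M = (-11.5000, -2.0000, 3.0000)


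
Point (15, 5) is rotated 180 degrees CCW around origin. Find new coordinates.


cos(180) = -1, sin(180) = 0
x' = 15*(-1) - 5*0 = -15
y' = 15*0 + 5*(-1) = -5

(-15, -5)


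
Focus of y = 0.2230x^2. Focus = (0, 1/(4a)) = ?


a = 0.2230
4a = 0.8920
focus = (0, 1/0.8920) = (0, 1.1211)

Focus = (0, 1.1211)


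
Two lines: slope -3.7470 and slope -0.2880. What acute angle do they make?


m1-m2 = -3.459
1+m1*m2 = 2.079136
tan(theta) = |-3.459/2.079136| = 1.663672
theta = arctan(|-3.459/2.079136|) = 58.9908 degrees (acute angle)

58.9908 degrees


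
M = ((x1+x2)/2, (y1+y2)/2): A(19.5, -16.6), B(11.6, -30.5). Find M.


Mx = (19.5 + 11.6)/2 = 31.1/2 = 15.5500
My = (-16.6 - 30.5)/2 = -47.1/2 = -23.5500

(15.5500, -23.5500)


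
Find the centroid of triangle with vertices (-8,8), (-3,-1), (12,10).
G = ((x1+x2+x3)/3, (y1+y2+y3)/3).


Gx = (-8- 3+12)/3 = 1/3 = 0.3333
Gy = (8- 1+10)/3 = 17/3 = 5.6667

G = (0.3333, 5.6667)


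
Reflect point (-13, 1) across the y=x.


Reflection rule for y=x: (y, x)
(-13, 1) -> (1, -13)

(1, -13)


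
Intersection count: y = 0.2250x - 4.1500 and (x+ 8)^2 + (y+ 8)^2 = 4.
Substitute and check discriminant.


Substitute y = 0.2250x - 4.1500: (x+ 8)^2 + (0.2250x- 4.1500+ 8)^2 = 4
Expand to Ax^2 + Bx + C = 0, where b-k = 3.85
A = 1+m^2 = 1.050625
B = 2(m(b-k) - h) = 2(0.2250*3.85 + 8) = 17.7325
C = h^2 + (b-k)^2 - r^2 = 64 + 14.8225 - 4 = 74.8225
disc = B^2-4AC = 314.4416 - 314.4416 = 0
disc = 0

1 intersection point (tangent)


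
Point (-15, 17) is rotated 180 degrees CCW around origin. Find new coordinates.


cos(180) = -1, sin(180) = 0
x' = -15*(-1) - 17*0 = 15
y' = -15*0 + 17*(-1) = -17

(15, -17)


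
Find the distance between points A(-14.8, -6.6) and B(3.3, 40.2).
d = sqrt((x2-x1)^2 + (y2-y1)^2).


dx = 3.3 + 14.8 = 18.1
dy = 40.2 + 6.6 = 46.8
d = sqrt(327.61 + 2190.24) = sqrt(2517.85) = 50.1782

50.1782


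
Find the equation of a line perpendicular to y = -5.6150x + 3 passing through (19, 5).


Perpendicular slope = -1/m1 = -1/(-5.6150) = 0.1781
b2 = y0 - m2*x0 = 5 + 19/(-5.6150) = 5 - 3.3838 = 1.6162

y = 0.1781x + 1.6162


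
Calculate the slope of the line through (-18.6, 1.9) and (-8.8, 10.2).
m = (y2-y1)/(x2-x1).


dy = 10.2 - 1.9 = 8.3
dx = -8.8 + 18.6 = 9.8
m = 8.3/9.8 = 0.8469

m = 0.8469


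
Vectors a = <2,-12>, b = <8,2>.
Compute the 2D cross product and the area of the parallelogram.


cross = 2*2 + 12*8 = 4 + 96 = 100
Parallelogram area = |100| = 100

cross = 100, parallelogram area = 100


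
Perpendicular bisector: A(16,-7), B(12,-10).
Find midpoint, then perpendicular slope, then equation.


Midpoint = (14, -8.5)
Slope of AB = dy/dx = -3/(-4) = 0.7500
Perp slope = -dx/dy = -4/3 = -1.3333
b = My - (perp slope)*Mx = -8.5 + (-4*14)/(-3) = -8.5 + 18.6667 = 10.1667

y = -1.3333x + 10.1667


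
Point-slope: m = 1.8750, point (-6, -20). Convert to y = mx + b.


y + 20 = 1.8750(x + 6)
y = 1.8750x - 20 - 1.8750*(-6)
y = 1.8750x - 8.7500

y = 1.8750x - 8.7500


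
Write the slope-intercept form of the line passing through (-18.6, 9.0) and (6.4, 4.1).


m = (-4.9)/(25.0) = -0.1960
b = y1 - m*x1 = 9.0 - (-4.9*(-18.6))/(25.0) = 9.0 - 3.6456 = 5.3544

y = -0.1960x + 5.3544


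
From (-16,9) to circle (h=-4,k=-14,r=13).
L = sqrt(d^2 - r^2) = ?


d = sqrt((-16+ 4)^2 + (9+ 14)^2) = sqrt(144+529) = 25.9422
L = sqrt(673.0000 - 169) = sqrt(504.0000) = 22.4499

22.4499


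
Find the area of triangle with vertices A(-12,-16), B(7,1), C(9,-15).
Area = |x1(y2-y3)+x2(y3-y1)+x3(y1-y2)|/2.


-12*(1+ 15) = -192
7*(-15+ 16) = 7
9*(-16-1) = -153
sum = -338
Area = |-338|/2 = 169.0000

169.0000 sq units


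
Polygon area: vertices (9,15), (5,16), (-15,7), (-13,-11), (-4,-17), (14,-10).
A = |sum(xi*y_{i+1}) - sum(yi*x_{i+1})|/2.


sum(xi*y_{i+1}) = 9*16 + 5*7 - 15*(-11) - 13*(-17) - 4*(-10) + 14*15 = 815
sum(yi*x_{i+1}) = 15*5 + 16*(-15) + 7*(-13) - 11*(-4) - 17*14 - 10*9 = -540
Area = |815 + 540|/2 = 1355/2 = 677.5000

677.5000 sq units


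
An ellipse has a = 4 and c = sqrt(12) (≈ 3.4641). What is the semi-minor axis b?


b^2 = 4^2 - (sqrt(12))^2 = 16 - 12 = 4
b = sqrt(4) = 2

b = 2


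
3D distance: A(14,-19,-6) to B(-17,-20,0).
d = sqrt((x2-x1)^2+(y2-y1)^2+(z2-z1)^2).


dx=-31, dy=-1, dz=6
d = sqrt(961+1+36) = sqrt(998) = 31.5911

31.5911


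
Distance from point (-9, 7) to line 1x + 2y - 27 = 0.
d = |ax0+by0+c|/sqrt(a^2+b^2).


|1*(-9) + 2*7 - 27| = |-22| = 22
sqrt(1 + 4) = sqrt(5) = 2.2361
d = 22/sqrt(5) = 9.8387

9.8387


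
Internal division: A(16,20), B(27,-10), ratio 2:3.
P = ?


Px = (2*27 + 3*16)/5 = 102/5 = 20.4000
Py = (2*(-10) + 3*20)/5 = 40/5 = 8.0000

P = (20.4000, 8.0000)


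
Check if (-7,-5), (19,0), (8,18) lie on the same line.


-7*(0-18) + 19*(18+ 5) + 8*(-5-0)
= 126 + 437 - 40 = 523

No, not collinear (determinant = 523)


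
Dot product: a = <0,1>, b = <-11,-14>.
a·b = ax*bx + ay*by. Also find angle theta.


a·b = 0*(-11) + 1*(-14) = 0 - 14 = -14
|a| = sqrt(0+1) = 1.0000
|b| = sqrt(121+196) = 17.8045
cos(theta) = -14/(sqrt(1)*sqrt(317)) = -14/sqrt(317) = -0.786318
theta = arccos(-14/sqrt(317)) = 141.8428 degrees

a·b = -14, theta = 141.8428 deg


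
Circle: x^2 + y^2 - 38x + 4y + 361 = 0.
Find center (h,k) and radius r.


h = -D/2 = 38/2 = 19
k = -E/2 = -4/2 = -2
r^2 = h^2 + k^2 - F = 361 + 4 - 361 = 4
r = 2

Center (19, -2), radius = 2


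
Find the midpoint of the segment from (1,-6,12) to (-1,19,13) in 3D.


Mx = (1- 1)/2 = 0
My = (-6+19)/2 = 6.5000
Mz = (12+13)/2 = 12.5000

M = (0, 6.5000, 12.5000)


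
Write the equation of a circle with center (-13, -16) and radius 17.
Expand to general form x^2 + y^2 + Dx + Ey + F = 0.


(x+ 13)^2 + (y+ 16)^2 = 17^2
D = -2h = 26, E = -2k = 32
F = h^2+k^2-r^2 = 169+256-289 = 136

x^2 + y^2 + 26x + 32y + 136 = 0


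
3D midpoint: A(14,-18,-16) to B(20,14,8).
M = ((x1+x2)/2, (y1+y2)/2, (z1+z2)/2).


Mx = (14+20)/2 = 17.0000
My = (-18+14)/2 = -2.0000
Mz = (-16+8)/2 = -4.0000

M = (17.0000, -2.0000, -4.0000)


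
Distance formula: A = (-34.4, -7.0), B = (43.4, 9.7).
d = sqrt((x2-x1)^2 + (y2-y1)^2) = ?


dx = 43.4 + 34.4 = 77.8
dy = 9.7 + 7.0 = 16.7
d = sqrt(6052.84 + 278.89) = sqrt(6331.73) = 79.5722

79.5722


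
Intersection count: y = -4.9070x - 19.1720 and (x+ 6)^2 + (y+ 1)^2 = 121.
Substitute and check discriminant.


Substitute y = -4.9070x - 19.1720: (x+ 6)^2 + (-4.9070x- 19.1720+ 1)^2 = 121
Expand to Ax^2 + Bx + C = 0, where b-k = -18.172
A = 1+m^2 = 25.078649
B = 2(m(b-k) - h) = 2(-4.9070*(-18.172) + 6) = 190.340008
C = h^2 + (b-k)^2 - r^2 = 36 + 330.221584 - 121 = 245.221584
disc = B^2-4AC = 36229.3186 - 24599.3041 = 11630.0145
disc > 0

2 intersection points


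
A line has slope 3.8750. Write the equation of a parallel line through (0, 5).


Parallel lines have equal slopes.
m2 = 3.8750
b2 = 5 - 3.8750*0 = 5.0000

y = 3.8750x + 5.0000


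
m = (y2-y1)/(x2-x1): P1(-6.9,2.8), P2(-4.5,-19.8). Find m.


dy = -19.8 - 2.8 = -22.6
dx = -4.5 + 6.9 = 2.4
m = -22.6/2.4 = -9.4167

m = -9.4167


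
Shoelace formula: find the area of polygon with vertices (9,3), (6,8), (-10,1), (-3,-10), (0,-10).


sum(xi*y_{i+1}) = 9*8 + 6*1 - 10*(-10) - 3*(-10) + 0*3 = 208
sum(yi*x_{i+1}) = 3*6 + 8*(-10) + 1*(-3) - 10*0 - 10*9 = -155
Area = |208 + 155|/2 = 363/2 = 181.5000

181.5000 sq units


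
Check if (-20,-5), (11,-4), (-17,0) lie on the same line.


-20*(-4-0) + 11*(0+ 5) - 17*(-5+ 4)
= 80 + 55 + 17 = 152

No, not collinear (determinant = 152)


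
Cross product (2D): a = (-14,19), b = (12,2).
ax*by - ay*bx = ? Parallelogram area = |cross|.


cross = -14*2 - 19*12 = -28 - 228 = -256
Parallelogram area = |-256| = 256

cross = -256, parallelogram area = 256


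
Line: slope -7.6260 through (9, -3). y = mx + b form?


y + 3 = -7.6260(x - 9)
y = -7.6260x - 3 + 7.6260*9
y = -7.6260x + 65.6340

y = -7.6260x + 65.6340


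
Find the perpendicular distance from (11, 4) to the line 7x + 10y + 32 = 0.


|7*11 + 10*4 + 32| = |149| = 149
sqrt(49 + 100) = sqrt(149) = 12.2066
d = 149/sqrt(149) = 12.2066

12.2066


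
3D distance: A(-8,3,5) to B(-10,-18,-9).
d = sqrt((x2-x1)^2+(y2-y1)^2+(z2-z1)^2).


dx=-2, dy=-21, dz=-14
d = sqrt(4+441+196) = sqrt(641) = 25.3180

25.3180


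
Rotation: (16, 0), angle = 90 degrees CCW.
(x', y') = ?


cos(90) = 0, sin(90) = 1
x' = 16*0 - 0*1 = 0
y' = 16*1 + 0*0 = 16

(0, 16)


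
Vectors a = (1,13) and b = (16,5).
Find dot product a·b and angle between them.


a·b = 1*16 + 13*5 = 16 + 65 = 81
|a| = sqrt(1+169) = 13.0384
|b| = sqrt(256+25) = 16.7631
cos(theta) = 81/(sqrt(170)*sqrt(281)) = 81/sqrt(47770) = 0.370602
theta = arccos(81/sqrt(47770)) = 68.2473 degrees

a·b = 81, theta = 68.2473 deg


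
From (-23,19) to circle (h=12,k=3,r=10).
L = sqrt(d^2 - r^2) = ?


d = sqrt((-23-12)^2 + (19-3)^2) = sqrt(1225+256) = 38.4838
L = sqrt(1481.0000 - 100) = sqrt(1381.0000) = 37.1618

37.1618


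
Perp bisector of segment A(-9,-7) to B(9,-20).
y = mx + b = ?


Midpoint = (0, -13.5)
Slope of AB = dy/dx = -13/18 = -0.7222
Perp slope = -dx/dy = 18/13 = 1.3846
b = My - (perp slope)*Mx = -13.5 + (18*0)/(-13) = -13.5 + 0 = -13.5000

y = 1.3846x - 13.5000


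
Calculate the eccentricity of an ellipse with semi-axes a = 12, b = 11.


c = sqrt(144-121) = sqrt(23) = 4.7958
e = c/a = sqrt(23)/12 = 0.3997

e = 0.3997


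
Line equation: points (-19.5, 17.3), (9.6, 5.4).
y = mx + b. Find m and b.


m = (-11.9)/(29.1) = -0.4089
b = y1 - m*x1 = 17.3 - (-11.9*(-19.5))/(29.1) = 17.3 - 7.9742 = 9.3258

y = -0.4089x + 9.3258


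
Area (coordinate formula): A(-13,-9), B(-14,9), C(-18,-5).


-13*(9+ 5) = -182
-14*(-5+ 9) = -56
-18*(-9-9) = 324
sum = 86
Area = |86|/2 = 43.0000

43.0000 sq units


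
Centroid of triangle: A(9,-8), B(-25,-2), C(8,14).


Gx = (9- 25+8)/3 = -8/3 = -2.6667
Gy = (-8- 2+14)/3 = 4/3 = 1.3333

G = (-2.6667, 1.3333)


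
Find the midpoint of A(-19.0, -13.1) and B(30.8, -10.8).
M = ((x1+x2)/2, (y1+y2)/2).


Mx = (-19.0 + 30.8)/2 = 11.8/2 = 5.9000
My = (-13.1 - 10.8)/2 = -23.9/2 = -11.9500

(5.9000, -11.9500)


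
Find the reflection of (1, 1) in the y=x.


Reflection rule for y=x: (y, x)
(1, 1) -> (1, 1)

(1, 1)


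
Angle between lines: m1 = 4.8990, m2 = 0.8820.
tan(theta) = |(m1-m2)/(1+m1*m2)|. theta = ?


m1-m2 = 4.017
1+m1*m2 = 5.320918
tan(theta) = |4.017/5.320918| = 0.754945
theta = arctan(|4.017/5.320918|) = 37.0508 degrees (acute angle)

37.0508 degrees


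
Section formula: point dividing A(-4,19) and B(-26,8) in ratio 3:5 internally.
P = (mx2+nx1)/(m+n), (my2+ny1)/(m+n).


Px = (3*(-26) + 5*(-4))/8 = -98/8 = -12.2500
Py = (3*8 + 5*19)/8 = 119/8 = 14.8750

P = (-12.2500, 14.8750)


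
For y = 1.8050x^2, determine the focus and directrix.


a = 1.8050
1/(4a) = 0.1385
Focus = (0, 0.1385)
Directrix: y = -0.1385

Focus = (0, 0.1385), Directrix: y = -0.1385


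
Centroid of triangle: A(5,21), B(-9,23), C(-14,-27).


Gx = (5- 9- 14)/3 = -18/3 = -6.0000
Gy = (21+23- 27)/3 = 17/3 = 5.6667

G = (-6.0000, 5.6667)


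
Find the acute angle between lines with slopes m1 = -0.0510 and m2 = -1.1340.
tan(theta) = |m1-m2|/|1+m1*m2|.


m1-m2 = 1.083
1+m1*m2 = 1.057834
tan(theta) = |1.083/1.057834| = 1.023790
theta = arctan(|1.083/1.057834|) = 45.6735 degrees (acute angle)

45.6735 degrees


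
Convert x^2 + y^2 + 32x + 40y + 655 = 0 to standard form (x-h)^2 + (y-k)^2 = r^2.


h = -D/2 = -32/2 = -16
k = -E/2 = -40/2 = -20
r^2 = h^2 + k^2 - F = 256 + 400 - 655 = 1
r = 1

Center (-16, -20), radius = 1


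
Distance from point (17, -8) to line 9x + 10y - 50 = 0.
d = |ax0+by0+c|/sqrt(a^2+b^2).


|9*17 + 10*(-8) - 50| = |23| = 23
sqrt(81 + 100) = sqrt(181) = 13.4536
d = 23/sqrt(181) = 1.7096

1.7096


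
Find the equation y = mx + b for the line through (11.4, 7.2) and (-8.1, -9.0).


m = (-16.2)/(-19.5) = 0.8308
b = y1 - m*x1 = 7.2 - (-16.2*11.4)/(-19.5) = 7.2 - 9.4708 = -2.2708

y = 0.8308x - 2.2708


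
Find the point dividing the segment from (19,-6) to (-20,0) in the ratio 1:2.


Px = (1*(-20) + 2*19)/3 = 18/3 = 6.0000
Py = (1*0 + 2*(-6))/3 = -12/3 = -4.0000

P = (6.0000, -4.0000)


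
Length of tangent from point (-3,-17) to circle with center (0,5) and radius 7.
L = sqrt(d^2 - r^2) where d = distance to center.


d = sqrt((-3-0)^2 + (-17-5)^2) = sqrt(9+484) = 22.2036
L = sqrt(493.0000 - 49) = sqrt(444.0000) = 21.0713

21.0713


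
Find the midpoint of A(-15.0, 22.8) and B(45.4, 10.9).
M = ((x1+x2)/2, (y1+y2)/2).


Mx = (-15.0 + 45.4)/2 = 30.4/2 = 15.2000
My = (22.8 + 10.9)/2 = 33.7/2 = 16.8500

(15.2000, 16.8500)


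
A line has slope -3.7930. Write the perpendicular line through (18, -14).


Perpendicular slope = -1/m1 = -1/(-3.7930) = 0.2636
b2 = y0 - m2*x0 = -14 + 18/(-3.7930) = -14 - 4.7456 = -18.7456

y = 0.2636x - 18.7456


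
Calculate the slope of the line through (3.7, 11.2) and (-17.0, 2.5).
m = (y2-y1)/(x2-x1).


dy = 2.5 - 11.2 = -8.7
dx = -17.0 - 3.7 = -20.7
m = -8.7/(-20.7) = 0.4203

m = 0.4203


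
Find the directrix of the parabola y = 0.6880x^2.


a = 0.6880
1/(4a) = 0.3634
directrix: y = -0.3634 = -0.3634

y = -0.3634


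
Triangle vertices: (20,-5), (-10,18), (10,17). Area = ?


20*(18-17) = 20
-10*(17+ 5) = -220
10*(-5-18) = -230
sum = -430
Area = |-430|/2 = 215.0000

215.0000 sq units


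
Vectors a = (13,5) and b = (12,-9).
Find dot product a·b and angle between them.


a·b = 13*12 + 5*(-9) = 156 - 45 = 111
|a| = sqrt(169+25) = 13.9284
|b| = sqrt(144+81) = 15.0000
cos(theta) = 111/(sqrt(194)*sqrt(225)) = 111/sqrt(43650) = 0.531289
theta = arccos(111/sqrt(43650)) = 57.9074 degrees

a·b = 111, theta = 57.9074 deg


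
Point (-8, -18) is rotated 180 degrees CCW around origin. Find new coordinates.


cos(180) = -1, sin(180) = 0
x' = -8*(-1) + 18*0 = 8
y' = -8*0 - 18*(-1) = 18

(8, 18)


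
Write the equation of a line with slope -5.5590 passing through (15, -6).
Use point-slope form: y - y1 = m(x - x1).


y + 6 = -5.5590(x - 15)
y = -5.5590x - 6 + 5.5590*15
y = -5.5590x + 77.3850

y = -5.5590x + 77.3850


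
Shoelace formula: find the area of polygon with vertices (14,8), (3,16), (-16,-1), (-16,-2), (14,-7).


sum(xi*y_{i+1}) = 14*16 + 3*(-1) - 16*(-2) - 16*(-7) + 14*8 = 477
sum(yi*x_{i+1}) = 8*3 + 16*(-16) - 1*(-16) - 2*14 - 7*14 = -342
Area = |477 + 342|/2 = 819/2 = 409.5000

409.5000 sq units


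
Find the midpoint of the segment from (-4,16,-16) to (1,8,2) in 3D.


Mx = (-4+1)/2 = -1.5000
My = (16+8)/2 = 12.0000
Mz = (-16+2)/2 = -7.0000

M = (-1.5000, 12.0000, -7.0000)


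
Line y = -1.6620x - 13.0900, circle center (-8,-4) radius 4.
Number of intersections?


Substitute y = -1.6620x - 13.0900: (x+ 8)^2 + (-1.6620x- 13.0900+ 4)^2 = 16
Expand to Ax^2 + Bx + C = 0, where b-k = -9.09
A = 1+m^2 = 3.762244
B = 2(m(b-k) - h) = 2(-1.6620*(-9.09) + 8) = 46.21516
C = h^2 + (b-k)^2 - r^2 = 64 + 82.6281 - 16 = 130.6281
disc = B^2-4AC = 2135.8410 - 1965.8191 = 170.0219
disc > 0

2 intersection points


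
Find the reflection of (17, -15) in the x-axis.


Reflection rule for x-axis: (x, -y)
(17, -15) -> (17, 15)

(17, 15)


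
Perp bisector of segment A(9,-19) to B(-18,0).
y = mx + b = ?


Midpoint = (-4.5, -9.5)
Slope of AB = dy/dx = 19/(-27) = -0.7037
Perp slope = -dx/dy = 27/19 = 1.4211
b = My - (perp slope)*Mx = -9.5 + (-27*(-4.5))/19 = -9.5 + 6.3947 = -3.1053

y = 1.4211x - 3.1053


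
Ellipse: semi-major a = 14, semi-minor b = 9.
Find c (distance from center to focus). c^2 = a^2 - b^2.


c^2 = 14^2 - 9^2 = 196 - 81 = 115
c = sqrt(115) = 10.7238

c = 10.7238


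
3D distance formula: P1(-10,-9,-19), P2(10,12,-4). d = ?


dx=20, dy=21, dz=15
d = sqrt(400+441+225) = sqrt(1066) = 32.6497

32.6497


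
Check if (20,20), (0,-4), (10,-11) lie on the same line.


20*(-4+ 11) + 0*(-11-20) + 10*(20+ 4)
= 140 + 0 + 240 = 380

No, not collinear (determinant = 380)


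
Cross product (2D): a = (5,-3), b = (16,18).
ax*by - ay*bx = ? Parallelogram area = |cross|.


cross = 5*18 + 3*16 = 90 + 48 = 138
Parallelogram area = |138| = 138

cross = 138, parallelogram area = 138


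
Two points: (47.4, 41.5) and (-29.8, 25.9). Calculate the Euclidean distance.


dx = -29.8 - 47.4 = -77.2
dy = 25.9 - 41.5 = -15.6
d = sqrt(5959.84 + 243.36) = sqrt(6203.2) = 78.7604

78.7604


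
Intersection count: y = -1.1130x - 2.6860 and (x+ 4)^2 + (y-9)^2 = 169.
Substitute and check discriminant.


Substitute y = -1.1130x - 2.6860: (x+ 4)^2 + (-1.1130x- 2.6860-9)^2 = 169
Expand to Ax^2 + Bx + C = 0, where b-k = -11.686
A = 1+m^2 = 2.238769
B = 2(m(b-k) - h) = 2(-1.1130*(-11.686) + 4) = 34.013036
C = h^2 + (b-k)^2 - r^2 = 16 + 136.562596 - 169 = -16.437404
disc = B^2-4AC = 1156.8866 + 147.1982 = 1304.0848
disc > 0

2 intersection points


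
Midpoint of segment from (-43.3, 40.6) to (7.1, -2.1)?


Mx = (-43.3 + 7.1)/2 = -36.2/2 = -18.1000
My = (40.6 - 2.1)/2 = 38.5/2 = 19.2500

(-18.1000, 19.2500)


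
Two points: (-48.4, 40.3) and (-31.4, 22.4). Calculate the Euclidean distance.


dx = -31.4 + 48.4 = 17.0
dy = 22.4 - 40.3 = -17.9
d = sqrt(289.0 + 320.41) = sqrt(609.41) = 24.6862

24.6862


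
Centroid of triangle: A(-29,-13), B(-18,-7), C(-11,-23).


Gx = (-29- 18- 11)/3 = -58/3 = -19.3333
Gy = (-13- 7- 23)/3 = -43/3 = -14.3333

G = (-19.3333, -14.3333)


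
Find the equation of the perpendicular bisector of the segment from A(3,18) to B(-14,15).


Midpoint = (-5.5, 16.5)
Slope of AB = dy/dx = -3/(-17) = 0.1765
Perp slope = -dx/dy = -17/3 = -5.6667
b = My - (perp slope)*Mx = 16.5 + (-17*(-5.5))/(-3) = 16.5 - 31.1667 = -14.6667

y = -5.6667x - 14.6667


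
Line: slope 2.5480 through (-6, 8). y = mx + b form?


y - 8 = 2.5480(x + 6)
y = 2.5480x + 8 - 2.5480*(-6)
y = 2.5480x + 23.2880

y = 2.5480x + 23.2880


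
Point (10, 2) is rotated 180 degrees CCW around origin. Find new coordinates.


cos(180) = -1, sin(180) = 0
x' = 10*(-1) - 2*0 = -10
y' = 10*0 + 2*(-1) = -2

(-10, -2)


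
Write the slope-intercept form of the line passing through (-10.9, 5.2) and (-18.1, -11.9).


m = (-17.1)/(-7.2) = 2.3750
b = y1 - m*x1 = 5.2 - (-17.1*(-10.9))/(-7.2) = 5.2 + 25.8875 = 31.0875

y = 2.3750x + 31.0875


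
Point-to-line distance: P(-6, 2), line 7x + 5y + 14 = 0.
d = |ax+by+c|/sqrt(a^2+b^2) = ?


|7*(-6) + 5*2 + 14| = |-18| = 18
sqrt(49 + 25) = sqrt(74) = 8.6023
d = 18/sqrt(74) = 2.0925

2.0925


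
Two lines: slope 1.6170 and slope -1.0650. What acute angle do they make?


m1-m2 = 2.682
1+m1*m2 = -0.722105
tan(theta) = |2.682/(-0.722105)| = 3.714141
theta = arctan(|2.682/(-0.722105)|) = 74.9310 degrees (acute angle)

74.9310 degrees


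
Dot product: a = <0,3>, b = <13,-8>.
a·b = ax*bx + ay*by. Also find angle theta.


a·b = 0*13 + 3*(-8) = 0 - 24 = -24
|a| = sqrt(0+9) = 3.0000
|b| = sqrt(169+64) = 15.2643
cos(theta) = -24/(sqrt(9)*sqrt(233)) = -24/sqrt(2097) = -0.524097
theta = arccos(-24/sqrt(2097)) = 121.6075 degrees

a·b = -24, theta = 121.6075 deg


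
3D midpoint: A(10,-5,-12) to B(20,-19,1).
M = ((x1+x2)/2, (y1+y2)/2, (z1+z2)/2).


Mx = (10+20)/2 = 15.0000
My = (-5- 19)/2 = -12.0000
Mz = (-12+1)/2 = -5.5000

M = (15.0000, -12.0000, -5.5000)


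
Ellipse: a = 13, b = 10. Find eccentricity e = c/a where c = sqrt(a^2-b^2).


c = sqrt(169-100) = sqrt(69) = 8.3066
e = c/a = sqrt(69)/13 = 0.6390

e = 0.6390


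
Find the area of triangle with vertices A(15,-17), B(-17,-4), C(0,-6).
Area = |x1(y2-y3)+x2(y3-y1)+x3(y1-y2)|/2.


15*(-4+ 6) = 30
-17*(-6+ 17) = -187
0*(-17+ 4) = 0
sum = -157
Area = |-157|/2 = 78.5000

78.5000 sq units


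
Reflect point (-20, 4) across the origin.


Reflection rule for origin: (-x, -y)
(-20, 4) -> (20, -4)

(20, -4)


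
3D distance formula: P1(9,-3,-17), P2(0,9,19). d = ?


dx=-9, dy=12, dz=36
d = sqrt(81+144+1296) = sqrt(1521) = 39.0000

39.0000


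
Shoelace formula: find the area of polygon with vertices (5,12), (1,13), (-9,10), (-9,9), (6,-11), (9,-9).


sum(xi*y_{i+1}) = 5*13 + 1*10 - 9*9 - 9*(-11) + 6*(-9) + 9*12 = 147
sum(yi*x_{i+1}) = 12*1 + 13*(-9) + 10*(-9) + 9*6 - 11*9 - 9*5 = -285
Area = |147 + 285|/2 = 432/2 = 216.0000

216.0000 sq units


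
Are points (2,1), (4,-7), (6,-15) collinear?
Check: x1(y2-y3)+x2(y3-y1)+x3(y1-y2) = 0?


2*(-7+ 15) + 4*(-15-1) + 6*(1+ 7)
= 16 - 64 + 48 = 0

Yes, collinear (determinant = 0)


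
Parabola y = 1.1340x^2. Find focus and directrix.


a = 1.1340
1/(4a) = 0.2205
Focus = (0, 0.2205)
Directrix: y = -0.2205

Focus = (0, 0.2205), Directrix: y = -0.2205


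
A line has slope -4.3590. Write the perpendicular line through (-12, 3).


Perpendicular slope = -1/m1 = -1/(-4.3590) = 0.2294
b2 = y0 - m2*x0 = 3 - 12/(-4.3590) = 3 + 2.7529 = 5.7529

y = 0.2294x + 5.7529


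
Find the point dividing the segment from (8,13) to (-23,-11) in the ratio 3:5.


Px = (3*(-23) + 5*8)/8 = -29/8 = -3.6250
Py = (3*(-11) + 5*13)/8 = 32/8 = 4.0000

P = (-3.6250, 4.0000)


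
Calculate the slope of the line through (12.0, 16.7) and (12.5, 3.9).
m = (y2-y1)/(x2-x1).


dy = 3.9 - 16.7 = -12.8
dx = 12.5 - 12.0 = 0.5
m = -12.8/0.5 = -25.6000

m = -25.6000


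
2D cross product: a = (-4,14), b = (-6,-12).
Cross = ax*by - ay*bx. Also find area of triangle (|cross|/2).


cross = -4*(-12) - 14*(-6) = 48 + 84 = 132
Triangle area = |132|/2 = 132/2 = 66.0000

cross = 132, triangle area = 66.0000


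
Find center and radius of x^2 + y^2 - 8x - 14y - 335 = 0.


h = -D/2 = 8/2 = 4
k = -E/2 = 14/2 = 7
r^2 = h^2 + k^2 - F = 16 + 49 + 335 = 400
r = 20

Center (4, 7), radius = 20


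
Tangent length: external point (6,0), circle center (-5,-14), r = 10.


d = sqrt((6+ 5)^2 + (0+ 14)^2) = sqrt(121+196) = 17.8045
L = sqrt(317.0000 - 100) = sqrt(217.0000) = 14.7309

14.7309


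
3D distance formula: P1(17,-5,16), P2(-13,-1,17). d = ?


dx=-30, dy=4, dz=1
d = sqrt(900+16+1) = sqrt(917) = 30.2820

30.2820


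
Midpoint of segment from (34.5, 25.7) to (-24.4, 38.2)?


Mx = (34.5 - 24.4)/2 = 10.1/2 = 5.0500
My = (25.7 + 38.2)/2 = 63.9/2 = 31.9500

(5.0500, 31.9500)


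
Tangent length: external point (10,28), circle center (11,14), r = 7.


d = sqrt((10-11)^2 + (28-14)^2) = sqrt(1+196) = 14.0357
L = sqrt(197.0000 - 49) = sqrt(148.0000) = 12.1655

12.1655


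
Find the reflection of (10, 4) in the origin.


Reflection rule for origin: (-x, -y)
(10, 4) -> (-10, -4)

(-10, -4)


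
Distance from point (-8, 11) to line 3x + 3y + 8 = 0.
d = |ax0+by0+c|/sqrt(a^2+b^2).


|3*(-8) + 3*11 + 8| = |17| = 17
sqrt(9 + 9) = sqrt(18) = 4.2426
d = 17/sqrt(18) = 4.0069

4.0069


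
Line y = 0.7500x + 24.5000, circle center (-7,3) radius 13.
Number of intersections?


Substitute y = 0.7500x + 24.5000: (x+ 7)^2 + (0.7500x+24.5000-3)^2 = 169
Expand to Ax^2 + Bx + C = 0, where b-k = 21.5
A = 1+m^2 = 1.5625
B = 2(m(b-k) - h) = 2(0.7500*21.5 + 7) = 46.25
C = h^2 + (b-k)^2 - r^2 = 49 + 462.25 - 169 = 342.25
disc = B^2-4AC = 2139.0625 - 2139.0625 = 0
disc = 0

1 intersection point (tangent)


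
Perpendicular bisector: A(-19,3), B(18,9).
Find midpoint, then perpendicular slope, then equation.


Midpoint = (-0.5, 6)
Slope of AB = dy/dx = 6/37 = 0.1622
Perp slope = -dx/dy = -37/6 = -6.1667
b = My - (perp slope)*Mx = 6 + (37*(-0.5))/6 = 6 - 3.0833 = 2.9167

y = -6.1667x + 2.9167


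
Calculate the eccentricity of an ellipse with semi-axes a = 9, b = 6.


c = sqrt(81-36) = sqrt(45) = 6.7082
e = c/a = sqrt(45)/9 = 0.7454

e = 0.7454


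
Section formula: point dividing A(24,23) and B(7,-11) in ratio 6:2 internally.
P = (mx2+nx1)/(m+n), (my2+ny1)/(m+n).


Px = (6*7 + 2*24)/8 = 90/8 = 11.2500
Py = (6*(-11) + 2*23)/8 = -20/8 = -2.5000

P = (11.2500, -2.5000)


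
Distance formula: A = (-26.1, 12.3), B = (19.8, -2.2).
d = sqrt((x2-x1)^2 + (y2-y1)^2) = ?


dx = 19.8 + 26.1 = 45.9
dy = -2.2 - 12.3 = -14.5
d = sqrt(2106.81 + 210.25) = sqrt(2317.06) = 48.1358

48.1358


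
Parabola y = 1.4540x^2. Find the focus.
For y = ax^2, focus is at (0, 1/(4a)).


a = 1.4540
4a = 5.8160
focus = (0, 1/5.8160) = (0, 0.1719)

Focus = (0, 0.1719)


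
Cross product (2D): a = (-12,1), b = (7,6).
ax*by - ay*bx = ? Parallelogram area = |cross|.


cross = -12*6 - 1*7 = -72 - 7 = -79
Parallelogram area = |-79| = 79

cross = -79, parallelogram area = 79


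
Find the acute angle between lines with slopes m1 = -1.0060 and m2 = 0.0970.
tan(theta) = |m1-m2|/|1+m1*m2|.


m1-m2 = -1.103
1+m1*m2 = 0.902418
tan(theta) = |-1.103/0.902418| = 1.222272
theta = arctan(|-1.103/0.902418|) = 50.7117 degrees (acute angle)

50.7117 degrees


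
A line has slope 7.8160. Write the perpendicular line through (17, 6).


Perpendicular slope = -1/m1 = -1/7.8160 = -0.1279
b2 = y0 - m2*x0 = 6 + 17/7.8160 = 6 + 2.1750 = 8.1750

y = -0.1279x + 8.1750


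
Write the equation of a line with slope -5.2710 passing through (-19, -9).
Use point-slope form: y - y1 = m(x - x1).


y + 9 = -5.2710(x + 19)
y = -5.2710x - 9 + 5.2710*(-19)
y = -5.2710x - 109.1490

y = -5.2710x - 109.1490


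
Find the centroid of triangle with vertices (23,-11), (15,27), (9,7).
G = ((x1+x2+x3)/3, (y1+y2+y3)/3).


Gx = (23+15+9)/3 = 47/3 = 15.6667
Gy = (-11+27+7)/3 = 23/3 = 7.6667

G = (15.6667, 7.6667)


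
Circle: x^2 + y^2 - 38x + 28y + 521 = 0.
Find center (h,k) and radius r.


h = -D/2 = 38/2 = 19
k = -E/2 = -28/2 = -14
r^2 = h^2 + k^2 - F = 361 + 196 - 521 = 36
r = 6

Center (19, -14), radius = 6


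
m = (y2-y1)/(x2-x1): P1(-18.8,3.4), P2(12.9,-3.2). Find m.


dy = -3.2 - 3.4 = -6.6
dx = 12.9 + 18.8 = 31.7
m = -6.6/31.7 = -0.2082

m = -0.2082


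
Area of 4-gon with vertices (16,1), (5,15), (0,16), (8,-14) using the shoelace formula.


sum(xi*y_{i+1}) = 16*15 + 5*16 + 0*(-14) + 8*1 = 328
sum(yi*x_{i+1}) = 1*5 + 15*0 + 16*8 - 14*16 = -91
Area = |328 + 91|/2 = 419/2 = 209.5000

209.5000 sq units


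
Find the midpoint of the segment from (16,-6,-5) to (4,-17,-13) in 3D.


Mx = (16+4)/2 = 10.0000
My = (-6- 17)/2 = -11.5000
Mz = (-5- 13)/2 = -9.0000

M = (10.0000, -11.5000, -9.0000)


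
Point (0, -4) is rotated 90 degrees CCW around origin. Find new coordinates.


cos(90) = 0, sin(90) = 1
x' = 0*0 + 4*1 = 4
y' = 0*1 - 4*0 = 0

(4, 0)


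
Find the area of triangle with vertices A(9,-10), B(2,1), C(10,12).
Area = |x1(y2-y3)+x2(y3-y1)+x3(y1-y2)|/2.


9*(1-12) = -99
2*(12+ 10) = 44
10*(-10-1) = -110
sum = -165
Area = |-165|/2 = 82.5000

82.5000 sq units


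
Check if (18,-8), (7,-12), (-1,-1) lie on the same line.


18*(-12+ 1) + 7*(-1+ 8) - 1*(-8+ 12)
= -198 + 49 - 4 = -153

No, not collinear (determinant = -153)


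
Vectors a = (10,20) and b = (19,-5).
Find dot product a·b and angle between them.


a·b = 10*19 + 20*(-5) = 190 - 100 = 90
|a| = sqrt(100+400) = 22.3607
|b| = sqrt(361+25) = 19.6469
cos(theta) = 90/(sqrt(500)*sqrt(386)) = 90/sqrt(193000) = 0.204863
theta = arccos(90/sqrt(193000)) = 78.1785 degrees

a·b = 90, theta = 78.1785 deg


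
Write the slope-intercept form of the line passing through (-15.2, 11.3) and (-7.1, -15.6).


m = (-26.9)/(8.1) = -3.3210
b = y1 - m*x1 = 11.3 - (-26.9*(-15.2))/(8.1) = 11.3 - 50.4790 = -39.1790

y = -3.3210x - 39.1790


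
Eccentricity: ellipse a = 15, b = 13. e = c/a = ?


c = sqrt(225-169) = sqrt(56) = 7.4833
e = c/a = sqrt(56)/15 = 0.4989

e = 0.4989


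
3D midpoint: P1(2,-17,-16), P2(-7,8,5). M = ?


Mx = (2- 7)/2 = -2.5000
My = (-17+8)/2 = -4.5000
Mz = (-16+5)/2 = -5.5000

M = (-2.5000, -4.5000, -5.5000)


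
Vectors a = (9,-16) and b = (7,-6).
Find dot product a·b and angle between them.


a·b = 9*7 - 16*(-6) = 63 + 96 = 159
|a| = sqrt(81+256) = 18.3576
|b| = sqrt(49+36) = 9.2195
cos(theta) = 159/(sqrt(337)*sqrt(85)) = 159/sqrt(28645) = 0.939448
theta = arccos(159/sqrt(28645)) = 20.0410 degrees

a·b = 159, theta = 20.0410 deg


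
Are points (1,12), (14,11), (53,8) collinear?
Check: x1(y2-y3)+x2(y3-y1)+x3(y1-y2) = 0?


1*(11-8) + 14*(8-12) + 53*(12-11)
= 3 - 56 + 53 = 0

Yes, collinear (determinant = 0)


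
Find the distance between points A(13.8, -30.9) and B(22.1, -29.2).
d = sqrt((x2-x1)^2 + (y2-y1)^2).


dx = 22.1 - 13.8 = 8.3
dy = -29.2 + 30.9 = 1.7
d = sqrt(68.89 + 2.89) = sqrt(71.78) = 8.4723

8.4723


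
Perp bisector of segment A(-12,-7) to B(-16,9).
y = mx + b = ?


Midpoint = (-14, 1)
Slope of AB = dy/dx = 16/(-4) = -4.0000
Perp slope = -dx/dy = 4/16 = 0.2500
b = My - (perp slope)*Mx = 1 + (-4*(-14))/16 = 1 + 3.5000 = 4.5000

y = 0.2500x + 4.5000


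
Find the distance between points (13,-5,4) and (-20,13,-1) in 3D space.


dx=-33, dy=18, dz=-5
d = sqrt(1089+324+25) = sqrt(1438) = 37.9210

37.9210


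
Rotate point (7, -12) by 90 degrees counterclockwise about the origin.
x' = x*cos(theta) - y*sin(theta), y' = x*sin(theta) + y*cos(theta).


cos(90) = 0, sin(90) = 1
x' = 7*0 + 12*1 = 12
y' = 7*1 - 12*0 = 7

(12, 7)


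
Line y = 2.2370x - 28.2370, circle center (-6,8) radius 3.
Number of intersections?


Substitute y = 2.2370x - 28.2370: (x+ 6)^2 + (2.2370x- 28.2370-8)^2 = 9
Expand to Ax^2 + Bx + C = 0, where b-k = -36.237
A = 1+m^2 = 6.004169
B = 2(m(b-k) - h) = 2(2.2370*(-36.237) + 6) = -150.124338
C = h^2 + (b-k)^2 - r^2 = 36 + 1313.120169 - 9 = 1340.120169
disc = B^2-4AC = 22537.3169 - 32185.2319 = -9647.9150
disc < 0

0 intersection points


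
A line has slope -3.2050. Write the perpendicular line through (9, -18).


Perpendicular slope = -1/m1 = -1/(-3.2050) = 0.3120
b2 = y0 - m2*x0 = -18 + 9/(-3.2050) = -18 - 2.8081 = -20.8081

y = 0.3120x - 20.8081


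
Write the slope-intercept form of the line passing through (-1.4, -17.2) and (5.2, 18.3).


m = (35.5)/(6.6) = 5.3788
b = y1 - m*x1 = -17.2 - (35.5*(-1.4))/(6.6) = -17.2 + 7.5303 = -9.6697

y = 5.3788x - 9.6697


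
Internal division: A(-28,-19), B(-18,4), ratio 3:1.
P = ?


Px = (3*(-18) + 1*(-28))/4 = -82/4 = -20.5000
Py = (3*4 + 1*(-19))/4 = -7/4 = -1.7500

P = (-20.5000, -1.7500)


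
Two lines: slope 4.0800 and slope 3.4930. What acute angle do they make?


m1-m2 = 0.587
1+m1*m2 = 15.25144
tan(theta) = |0.587/15.25144| = 0.038488
theta = arctan(|0.587/15.25144|) = 2.2041 degrees (acute angle)

2.2041 degrees


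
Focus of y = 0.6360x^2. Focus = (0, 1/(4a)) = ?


a = 0.6360
4a = 2.5440
focus = (0, 1/2.5440) = (0, 0.3931)

Focus = (0, 0.3931)


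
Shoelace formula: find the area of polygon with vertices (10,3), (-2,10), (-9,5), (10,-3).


sum(xi*y_{i+1}) = 10*10 - 2*5 - 9*(-3) + 10*3 = 147
sum(yi*x_{i+1}) = 3*(-2) + 10*(-9) + 5*10 - 3*10 = -76
Area = |147 + 76|/2 = 223/2 = 111.5000

111.5000 sq units


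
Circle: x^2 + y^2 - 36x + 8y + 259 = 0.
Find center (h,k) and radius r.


h = -D/2 = 36/2 = 18
k = -E/2 = -8/2 = -4
r^2 = h^2 + k^2 - F = 324 + 16 - 259 = 81
r = 9

Center (18, -4), radius = 9


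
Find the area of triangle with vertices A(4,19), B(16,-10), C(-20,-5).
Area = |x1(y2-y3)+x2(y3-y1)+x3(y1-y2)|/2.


4*(-10+ 5) = -20
16*(-5-19) = -384
-20*(19+ 10) = -580
sum = -984
Area = |-984|/2 = 492.0000

492.0000 sq units


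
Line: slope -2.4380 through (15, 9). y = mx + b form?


y - 9 = -2.4380(x - 15)
y = -2.4380x + 9 + 2.4380*15
y = -2.4380x + 45.5700

y = -2.4380x + 45.5700


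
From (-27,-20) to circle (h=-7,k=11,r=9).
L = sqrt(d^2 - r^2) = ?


d = sqrt((-27+ 7)^2 + (-20-11)^2) = sqrt(400+961) = 36.8917
L = sqrt(1361.0000 - 81) = sqrt(1280.0000) = 35.7771

35.7771


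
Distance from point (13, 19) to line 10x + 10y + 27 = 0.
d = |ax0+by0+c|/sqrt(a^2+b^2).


|10*13 + 10*19 + 27| = |347| = 347
sqrt(100 + 100) = sqrt(200) = 14.1421
d = 347/sqrt(200) = 24.5366

24.5366


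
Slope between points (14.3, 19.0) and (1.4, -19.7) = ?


dy = -19.7 - 19.0 = -38.7
dx = 1.4 - 14.3 = -12.9
m = -38.7/(-12.9) = 3.0000

m = 3.0000


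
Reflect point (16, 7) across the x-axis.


Reflection rule for x-axis: (x, -y)
(16, 7) -> (16, -7)

(16, -7)


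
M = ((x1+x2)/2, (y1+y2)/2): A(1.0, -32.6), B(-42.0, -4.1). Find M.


Mx = (1.0 - 42.0)/2 = -41.0/2 = -20.5000
My = (-32.6 - 4.1)/2 = -36.7/2 = -18.3500

(-20.5000, -18.3500)


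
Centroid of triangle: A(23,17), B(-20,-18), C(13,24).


Gx = (23- 20+13)/3 = 16/3 = 5.3333
Gy = (17- 18+24)/3 = 23/3 = 7.6667

G = (5.3333, 7.6667)


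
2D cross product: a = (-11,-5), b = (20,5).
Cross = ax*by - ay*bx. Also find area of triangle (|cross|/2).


cross = -11*5 + 5*20 = -55 + 100 = 45
Triangle area = |45|/2 = 45/2 = 22.5000

cross = 45, triangle area = 22.5000


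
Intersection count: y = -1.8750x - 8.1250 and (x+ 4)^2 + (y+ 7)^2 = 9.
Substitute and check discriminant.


Substitute y = -1.8750x - 8.1250: (x+ 4)^2 + (-1.8750x- 8.1250+ 7)^2 = 9
Expand to Ax^2 + Bx + C = 0, where b-k = -1.125
A = 1+m^2 = 4.515625
B = 2(m(b-k) - h) = 2(-1.8750*(-1.125) + 4) = 12.21875
C = h^2 + (b-k)^2 - r^2 = 16 + 1.265625 - 9 = 8.265625
disc = B^2-4AC = 149.2979 - 149.2979 = 0
disc = 0

1 intersection point (tangent)


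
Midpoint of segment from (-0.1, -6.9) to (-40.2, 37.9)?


Mx = (-0.1 - 40.2)/2 = -40.3/2 = -20.1500
My = (-6.9 + 37.9)/2 = 31.0/2 = 15.5000

(-20.1500, 15.5000)


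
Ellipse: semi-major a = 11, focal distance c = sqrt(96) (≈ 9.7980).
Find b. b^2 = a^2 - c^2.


b^2 = 11^2 - (sqrt(96))^2 = 121 - 96 = 25
b = sqrt(25) = 5

b = 5


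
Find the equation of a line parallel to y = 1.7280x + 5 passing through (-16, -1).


Parallel lines have equal slopes.
m2 = 1.7280
b2 = -1 - 1.7280*(-16) = 26.6480

y = 1.7280x + 26.6480


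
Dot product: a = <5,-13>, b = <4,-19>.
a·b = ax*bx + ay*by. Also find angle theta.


a·b = 5*4 - 13*(-19) = 20 + 247 = 267
|a| = sqrt(25+169) = 13.9284
|b| = sqrt(16+361) = 19.4165
cos(theta) = 267/(sqrt(194)*sqrt(377)) = 267/sqrt(73138) = 0.987279
theta = arccos(267/sqrt(73138)) = 9.1489 degrees

a·b = 267, theta = 9.1489 deg


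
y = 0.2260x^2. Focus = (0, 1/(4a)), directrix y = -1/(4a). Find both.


a = 0.2260
1/(4a) = 1.1062
Focus = (0, 1.1062)
Directrix: y = -1.1062

Focus = (0, 1.1062), Directrix: y = -1.1062


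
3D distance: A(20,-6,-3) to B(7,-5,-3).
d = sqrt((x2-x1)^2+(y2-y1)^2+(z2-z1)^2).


dx=-13, dy=1, dz=0
d = sqrt(169+1+0) = sqrt(170) = 13.0384

13.0384


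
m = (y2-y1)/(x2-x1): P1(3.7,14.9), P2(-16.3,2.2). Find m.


dy = 2.2 - 14.9 = -12.7
dx = -16.3 - 3.7 = -20.0
m = -12.7/(-20.0) = 0.6350

m = 0.6350


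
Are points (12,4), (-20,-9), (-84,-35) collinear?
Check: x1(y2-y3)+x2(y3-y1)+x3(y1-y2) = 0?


12*(-9+ 35) - 20*(-35-4) - 84*(4+ 9)
= 312 + 780 - 1092 = 0

Yes, collinear (determinant = 0)


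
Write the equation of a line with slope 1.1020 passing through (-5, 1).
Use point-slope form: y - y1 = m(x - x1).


y - 1 = 1.1020(x + 5)
y = 1.1020x + 1 - 1.1020*(-5)
y = 1.1020x + 6.5100

y = 1.1020x + 6.5100


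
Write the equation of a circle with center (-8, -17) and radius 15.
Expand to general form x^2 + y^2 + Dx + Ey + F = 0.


(x+ 8)^2 + (y+ 17)^2 = 15^2
D = -2h = 16, E = -2k = 34
F = h^2+k^2-r^2 = 64+289-225 = 128

x^2 + y^2 + 16x + 34y + 128 = 0


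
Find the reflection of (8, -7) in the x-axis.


Reflection rule for x-axis: (x, -y)
(8, -7) -> (8, 7)

(8, 7)


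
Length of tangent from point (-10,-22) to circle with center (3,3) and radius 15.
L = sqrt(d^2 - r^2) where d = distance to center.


d = sqrt((-10-3)^2 + (-22-3)^2) = sqrt(169+625) = 28.1780
L = sqrt(794.0000 - 225) = sqrt(569.0000) = 23.8537

23.8537


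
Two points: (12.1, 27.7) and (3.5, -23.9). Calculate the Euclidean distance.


dx = 3.5 - 12.1 = -8.6
dy = -23.9 - 27.7 = -51.6
d = sqrt(73.96 + 2662.56) = sqrt(2736.52) = 52.3118

52.3118


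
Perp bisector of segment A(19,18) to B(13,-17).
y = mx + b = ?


Midpoint = (16, 0.5)
Slope of AB = dy/dx = -35/(-6) = 5.8333
Perp slope = -dx/dy = -6/35 = -0.1714
b = My - (perp slope)*Mx = 0.5 + (-6*16)/(-35) = 0.5 + 2.7429 = 3.2429

y = -0.1714x + 3.2429


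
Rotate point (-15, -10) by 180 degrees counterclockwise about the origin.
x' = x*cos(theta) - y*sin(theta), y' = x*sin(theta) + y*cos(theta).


cos(180) = -1, sin(180) = 0
x' = -15*(-1) + 10*0 = 15
y' = -15*0 - 10*(-1) = 10

(15, 10)


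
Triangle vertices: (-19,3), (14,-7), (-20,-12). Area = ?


-19*(-7+ 12) = -95
14*(-12-3) = -210
-20*(3+ 7) = -200
sum = -505
Area = |-505|/2 = 252.5000

252.5000 sq units


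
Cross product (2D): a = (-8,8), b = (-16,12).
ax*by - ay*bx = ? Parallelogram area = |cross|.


cross = -8*12 - 8*(-16) = -96 + 128 = 32
Parallelogram area = |32| = 32

cross = 32, parallelogram area = 32


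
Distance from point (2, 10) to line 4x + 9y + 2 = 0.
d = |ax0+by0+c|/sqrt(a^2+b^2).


|4*2 + 9*10 + 2| = |100| = 100
sqrt(16 + 81) = sqrt(97) = 9.8489
d = 100/sqrt(97) = 10.1535

10.1535
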